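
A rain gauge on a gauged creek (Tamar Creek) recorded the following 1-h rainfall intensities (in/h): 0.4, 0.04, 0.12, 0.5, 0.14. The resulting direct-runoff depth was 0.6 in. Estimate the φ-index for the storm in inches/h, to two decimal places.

Only the 2 blocks with intensity above φ contribute runoff: 0.4, 0.5 in/h.
Σ(I−φ)·Δt = d  ⇒  (0.4+0.5 − 2φ)·1 = 0.6
φ = (0.9000 − 0.6/1) / 2 = 0.15 in/h.

φ ≈ 0.15 in/h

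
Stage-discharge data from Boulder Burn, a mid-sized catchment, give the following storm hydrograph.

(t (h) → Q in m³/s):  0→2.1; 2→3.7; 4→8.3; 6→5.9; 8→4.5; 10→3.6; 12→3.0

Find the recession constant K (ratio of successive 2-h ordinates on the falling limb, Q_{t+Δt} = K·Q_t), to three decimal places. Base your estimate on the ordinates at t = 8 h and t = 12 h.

Using the recession-limb readings at t = 8 h and t = 12 h: Q falls from 4.5 to 3.0 m³/s over 2 intervals.
K = (Q₂/Q₁)^(1/2) = (3.0/4.5)^(1/2) = 0.816.

K ≈ 0.816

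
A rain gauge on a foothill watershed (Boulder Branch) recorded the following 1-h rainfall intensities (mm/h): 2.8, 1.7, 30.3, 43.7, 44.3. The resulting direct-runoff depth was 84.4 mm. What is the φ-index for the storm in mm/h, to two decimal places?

φ ≈ 11.30 mm/h

Only the 3 blocks with intensity above φ contribute runoff: 30.3, 43.7, 44.3 mm/h.
Σ(I−φ)·Δt = d  ⇒  (30.3+43.7+44.3 − 3φ)·1 = 84.4
φ = (118.3 − 84.4/1) / 3 = 11.30 mm/h.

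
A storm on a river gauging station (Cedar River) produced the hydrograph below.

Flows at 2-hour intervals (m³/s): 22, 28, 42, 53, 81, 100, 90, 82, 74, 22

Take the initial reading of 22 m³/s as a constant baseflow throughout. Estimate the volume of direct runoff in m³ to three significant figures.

Direct-runoff ordinates (Q − Q_b): 0.0, 6.0, 20.0, 31.0, 59.0, 78.0, 68.0, 60.0, 52.0, 0.0 m³/s.
ΣQ_DR = 374.0 m³/s.
With Δt = 2 h = 7200 s, V = ΣQ_DR · Δt = 374.0 × 7200 = 2.69 × 10^6 m³.

V ≈ 2.69 × 10^6 m³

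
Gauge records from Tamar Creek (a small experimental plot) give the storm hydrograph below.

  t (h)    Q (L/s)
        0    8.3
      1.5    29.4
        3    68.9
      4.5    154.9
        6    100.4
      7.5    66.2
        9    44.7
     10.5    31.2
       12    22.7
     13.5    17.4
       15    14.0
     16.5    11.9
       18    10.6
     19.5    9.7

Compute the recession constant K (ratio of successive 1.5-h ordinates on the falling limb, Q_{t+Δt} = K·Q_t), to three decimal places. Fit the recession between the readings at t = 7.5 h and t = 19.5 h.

Using the recession-limb readings at t = 7.5 h and t = 19.5 h: Q falls from 66.2 to 9.7 L/s over 8 intervals.
K = (Q₂/Q₁)^(1/8) = (9.7/66.2)^(1/8) = 0.787.

K ≈ 0.787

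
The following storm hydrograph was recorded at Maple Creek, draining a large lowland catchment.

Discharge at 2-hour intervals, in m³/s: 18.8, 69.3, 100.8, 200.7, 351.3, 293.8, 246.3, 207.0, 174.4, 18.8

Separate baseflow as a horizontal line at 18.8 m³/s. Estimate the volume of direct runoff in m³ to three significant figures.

V ≈ 1.08 × 10^7 m³

Direct-runoff ordinates (Q − Q_b): 0.0, 50.5, 82.0, 181.9, 332.5, 275.0, 227.5, 188.2, 155.6, 0.0 m³/s.
ΣQ_DR = 1493 m³/s.
With Δt = 2 h = 7200 s, V = ΣQ_DR · Δt = 1493 × 7200 = 1.08 × 10^7 m³.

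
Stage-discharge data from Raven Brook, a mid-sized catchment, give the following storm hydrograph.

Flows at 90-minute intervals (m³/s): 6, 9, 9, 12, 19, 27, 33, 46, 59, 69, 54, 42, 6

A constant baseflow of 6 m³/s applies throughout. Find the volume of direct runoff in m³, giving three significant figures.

V ≈ 1.69 × 10^6 m³

Direct-runoff ordinates (Q − Q_b): 0.0, 3.0, 3.0, 6.0, 13.0, 21.0, 27.0, 40.0, 53.0, 63.0, 48.0, 36.0, 0.0 m³/s.
ΣQ_DR = 313.0 m³/s.
With Δt = 1.5 h = 5400 s, V = ΣQ_DR · Δt = 313.0 × 5400 = 1.69 × 10^6 m³.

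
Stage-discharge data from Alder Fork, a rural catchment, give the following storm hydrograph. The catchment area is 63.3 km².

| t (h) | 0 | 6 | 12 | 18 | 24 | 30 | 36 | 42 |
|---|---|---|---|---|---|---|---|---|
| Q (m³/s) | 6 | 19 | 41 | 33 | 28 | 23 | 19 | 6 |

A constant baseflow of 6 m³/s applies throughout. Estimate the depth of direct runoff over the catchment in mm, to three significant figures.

d ≈ 43.3 mm

Direct runoff: 0.0, 13.0, 35.0, 27.0, 22.0, 17.0, 13.0, 0.0 m³/s; ΣQ_DR = 127.0 m³/s.
V = ΣQ_DR · Δt = 127.0 × 21600 s = 2.743 × 10^6 m³.
Over A = 63.3 km², depth = V / A = 43.3 mm.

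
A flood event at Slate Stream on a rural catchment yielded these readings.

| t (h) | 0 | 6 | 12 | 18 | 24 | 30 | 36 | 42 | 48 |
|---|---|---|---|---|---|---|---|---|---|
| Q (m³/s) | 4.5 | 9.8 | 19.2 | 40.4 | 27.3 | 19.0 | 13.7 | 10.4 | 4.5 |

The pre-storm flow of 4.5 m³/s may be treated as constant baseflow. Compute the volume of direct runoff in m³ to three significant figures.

Direct-runoff ordinates (Q − Q_b): 0.0, 5.3, 14.7, 35.9, 22.8, 14.5, 9.2, 5.9, 0.0 m³/s.
ΣQ_DR = 108.3 m³/s.
With Δt = 6 h = 21600 s, V = ΣQ_DR · Δt = 108.3 × 21600 = 2.34 × 10^6 m³.

V ≈ 2.34 × 10^6 m³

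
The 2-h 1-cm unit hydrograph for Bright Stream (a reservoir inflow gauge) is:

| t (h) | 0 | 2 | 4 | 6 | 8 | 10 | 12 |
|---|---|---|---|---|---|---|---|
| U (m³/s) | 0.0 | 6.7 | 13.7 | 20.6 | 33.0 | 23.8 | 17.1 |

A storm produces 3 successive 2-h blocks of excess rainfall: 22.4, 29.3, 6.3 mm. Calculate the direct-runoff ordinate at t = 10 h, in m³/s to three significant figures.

Q ≈ 163 m³/s

By discrete convolution, Q_j = Σ (P_i / 10 mm) · U_{j−i}.
At t = 10 h (j=5): Q = (22.4/10)·23.8 + (29.3/10)·33.0 + (6.3/10)·20.6 = 163 m³/s.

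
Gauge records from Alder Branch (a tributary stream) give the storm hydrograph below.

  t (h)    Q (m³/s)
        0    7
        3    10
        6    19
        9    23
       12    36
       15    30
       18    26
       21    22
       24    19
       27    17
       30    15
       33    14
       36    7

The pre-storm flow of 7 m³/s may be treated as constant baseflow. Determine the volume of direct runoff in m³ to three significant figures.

V ≈ 1.66 × 10^6 m³

Direct-runoff ordinates (Q − Q_b): 0.0, 3.0, 12.0, 16.0, 29.0, 23.0, 19.0, 15.0, 12.0, 10.0, 8.0, 7.0, 0.0 m³/s.
ΣQ_DR = 154.0 m³/s.
With Δt = 3 h = 10800 s, V = ΣQ_DR · Δt = 154.0 × 10800 = 1.66 × 10^6 m³.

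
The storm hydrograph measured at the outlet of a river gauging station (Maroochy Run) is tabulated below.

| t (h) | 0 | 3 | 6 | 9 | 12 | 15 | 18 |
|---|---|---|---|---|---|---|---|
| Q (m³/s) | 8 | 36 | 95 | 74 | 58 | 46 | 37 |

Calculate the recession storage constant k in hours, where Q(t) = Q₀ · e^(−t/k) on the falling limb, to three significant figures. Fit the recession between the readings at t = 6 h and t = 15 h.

k ≈ 12.4 h

On the falling limb, Q drops from 95 to 46 m³/s between t = 6 h and t = 15 h (Δt = 9 h).
k = −Δt / ln(Q₂/Q₁) = −9 / ln(46/95) = 12.4 h.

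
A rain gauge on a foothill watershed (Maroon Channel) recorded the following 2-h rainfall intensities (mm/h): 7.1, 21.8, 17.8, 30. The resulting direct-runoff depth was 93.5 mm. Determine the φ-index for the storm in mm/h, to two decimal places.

Only the 3 blocks with intensity above φ contribute runoff: 21.8, 17.8, 30 mm/h.
Σ(I−φ)·Δt = d  ⇒  (21.8+17.8+30 − 3φ)·2 = 93.5
φ = (69.60 − 93.5/2) / 3 = 7.62 mm/h.

φ ≈ 7.62 mm/h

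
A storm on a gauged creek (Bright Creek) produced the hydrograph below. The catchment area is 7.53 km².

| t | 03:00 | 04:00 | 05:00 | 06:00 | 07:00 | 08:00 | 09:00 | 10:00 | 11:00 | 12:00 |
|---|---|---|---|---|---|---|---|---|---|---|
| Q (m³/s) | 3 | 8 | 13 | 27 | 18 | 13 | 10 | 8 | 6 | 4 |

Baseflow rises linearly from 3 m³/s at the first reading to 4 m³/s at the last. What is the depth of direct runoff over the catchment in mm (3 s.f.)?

Direct runoff: 0.00, 4.89, 9.78, 23.67, 14.56, 9.44, 6.33, 4.22, 2.11, 0.00 m³/s; ΣQ_DR = 75.00 m³/s.
V = ΣQ_DR · Δt = 75.00 × 3600 s = 2.700 × 10^5 m³.
Over A = 7.53 km², depth = V / A = 35.9 mm.

d ≈ 35.9 mm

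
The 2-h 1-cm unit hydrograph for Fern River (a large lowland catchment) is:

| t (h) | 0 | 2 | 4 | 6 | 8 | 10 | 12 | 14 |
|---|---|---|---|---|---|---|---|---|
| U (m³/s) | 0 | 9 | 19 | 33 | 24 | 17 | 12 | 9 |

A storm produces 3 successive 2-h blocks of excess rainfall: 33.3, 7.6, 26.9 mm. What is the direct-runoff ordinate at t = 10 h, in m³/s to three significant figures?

By discrete convolution, Q_j = Σ (P_i / 10 mm) · U_{j−i}.
At t = 10 h (j=5): Q = (33.3/10)·17 + (7.6/10)·24 + (26.9/10)·33 = 164 m³/s.

Q ≈ 164 m³/s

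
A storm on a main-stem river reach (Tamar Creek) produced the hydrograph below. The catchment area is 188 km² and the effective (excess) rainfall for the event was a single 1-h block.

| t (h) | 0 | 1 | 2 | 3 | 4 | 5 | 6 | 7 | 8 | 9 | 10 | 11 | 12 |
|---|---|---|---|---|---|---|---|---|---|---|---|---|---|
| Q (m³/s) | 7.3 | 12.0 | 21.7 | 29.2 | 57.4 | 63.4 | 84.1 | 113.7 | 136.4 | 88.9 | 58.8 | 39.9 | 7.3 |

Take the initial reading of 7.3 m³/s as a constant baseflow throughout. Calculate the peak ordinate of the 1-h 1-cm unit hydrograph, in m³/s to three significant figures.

U_p ≈ 108 m³/s

Direct runoff: 0.0, 4.7, 14.4, 21.9, 50.1, 56.1, 76.8, 106.4, 129.1, 81.6, 51.5, 32.6, 0.0 m³/s; ΣQ_DR = 625.2 m³/s, peak = 129.1 m³/s.
Runoff depth d = ΣQ_DR·Δt / A = 625.2 × 3600 / (188 km²) = 11.97 mm.
The 1-cm UH is the DRH scaled by (10 mm)/d, so U_p = 129.1 × 10/11.97 = 108 m³/s.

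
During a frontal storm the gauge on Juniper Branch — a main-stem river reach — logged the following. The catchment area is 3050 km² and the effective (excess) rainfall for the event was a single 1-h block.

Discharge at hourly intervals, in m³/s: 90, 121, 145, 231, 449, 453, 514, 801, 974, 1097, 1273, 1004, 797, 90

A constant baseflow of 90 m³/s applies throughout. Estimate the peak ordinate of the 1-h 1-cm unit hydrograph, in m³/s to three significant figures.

Direct runoff: 0.0, 31.0, 55.0, 141.0, 359.0, 363.0, 424.0, 711.0, 884.0, 1007.0, 1183.0, 914.0, 707.0, 0.0 m³/s; ΣQ_DR = 6779 m³/s, peak = 1183.0 m³/s.
Runoff depth d = ΣQ_DR·Δt / A = 6779 × 3600 / (3050 km²) = 8.001 mm.
The 1-cm UH is the DRH scaled by (10 mm)/d, so U_p = 1183.0 × 10/8.001 = 1480 m³/s.

U_p ≈ 1480 m³/s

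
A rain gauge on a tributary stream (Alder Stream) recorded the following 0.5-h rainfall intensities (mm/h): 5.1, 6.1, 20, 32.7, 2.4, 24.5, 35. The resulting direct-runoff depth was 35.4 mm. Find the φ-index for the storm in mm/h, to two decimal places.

φ ≈ 10.35 mm/h

Only the 4 blocks with intensity above φ contribute runoff: 20, 32.7, 24.5, 35 mm/h.
Σ(I−φ)·Δt = d  ⇒  (20+32.7+24.5+35 − 4φ)·0.5 = 35.4
φ = (112.2 − 35.4/0.5) / 4 = 10.35 mm/h.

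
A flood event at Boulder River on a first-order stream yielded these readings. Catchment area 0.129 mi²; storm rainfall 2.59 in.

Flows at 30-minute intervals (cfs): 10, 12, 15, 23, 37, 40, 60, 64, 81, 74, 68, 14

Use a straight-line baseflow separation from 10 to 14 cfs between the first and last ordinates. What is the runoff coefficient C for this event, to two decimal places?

ΣQ_DR = 354.0 cfs; V = ΣQ_DR·Δt = 6.372 × 10^5 ft³.
Runoff depth d = V / A = 2.126 in.
C = d / P = 2.126 / 2.59 = 0.82.

C ≈ 0.82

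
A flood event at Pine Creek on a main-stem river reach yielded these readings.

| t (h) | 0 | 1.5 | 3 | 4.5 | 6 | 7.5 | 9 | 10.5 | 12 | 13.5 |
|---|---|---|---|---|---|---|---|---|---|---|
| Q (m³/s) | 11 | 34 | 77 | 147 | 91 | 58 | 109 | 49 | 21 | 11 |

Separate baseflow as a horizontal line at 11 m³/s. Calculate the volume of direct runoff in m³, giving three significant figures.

V ≈ 2.69 × 10^6 m³

Direct-runoff ordinates (Q − Q_b): 0.0, 23.0, 66.0, 136.0, 80.0, 47.0, 98.0, 38.0, 10.0, 0.0 m³/s.
ΣQ_DR = 498.0 m³/s.
With Δt = 1.5 h = 5400 s, V = ΣQ_DR · Δt = 498.0 × 5400 = 2.69 × 10^6 m³.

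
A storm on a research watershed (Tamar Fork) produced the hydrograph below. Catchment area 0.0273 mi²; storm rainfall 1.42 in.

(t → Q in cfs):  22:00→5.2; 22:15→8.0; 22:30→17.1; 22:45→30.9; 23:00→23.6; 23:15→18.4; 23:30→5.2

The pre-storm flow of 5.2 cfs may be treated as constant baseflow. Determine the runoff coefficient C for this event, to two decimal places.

ΣQ_DR = 72.00 cfs; V = ΣQ_DR·Δt = 64800 ft³.
Runoff depth d = V / A = 1.022 in.
C = d / P = 1.022 / 1.42 = 0.72.

C ≈ 0.72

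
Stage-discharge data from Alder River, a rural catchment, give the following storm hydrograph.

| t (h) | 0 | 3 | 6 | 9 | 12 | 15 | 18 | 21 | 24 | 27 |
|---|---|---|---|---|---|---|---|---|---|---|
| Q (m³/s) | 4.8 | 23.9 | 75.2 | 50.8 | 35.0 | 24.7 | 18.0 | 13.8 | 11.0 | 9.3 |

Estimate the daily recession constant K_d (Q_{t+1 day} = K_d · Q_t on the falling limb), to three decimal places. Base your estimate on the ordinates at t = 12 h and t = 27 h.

K_d ≈ 0.120

Between t = 12 h and t = 27 h the flow falls from 35.0 to 9.3 m³/s over 5×3 h = 15 h.
Per-interval ratio K = (9.3/35.0)^(1/5) = 0.7672; K_d = K^(24/3) = 0.120.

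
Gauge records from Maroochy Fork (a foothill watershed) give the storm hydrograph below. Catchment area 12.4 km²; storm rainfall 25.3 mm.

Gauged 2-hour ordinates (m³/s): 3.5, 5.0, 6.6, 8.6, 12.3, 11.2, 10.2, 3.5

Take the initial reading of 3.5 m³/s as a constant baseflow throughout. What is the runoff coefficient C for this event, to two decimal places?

ΣQ_DR = 32.90 m³/s; V = ΣQ_DR·Δt = 2.369 × 10^5 m³.
Runoff depth d = V / A = 19.10 mm.
C = d / P = 19.10 / 25.3 = 0.76.

C ≈ 0.76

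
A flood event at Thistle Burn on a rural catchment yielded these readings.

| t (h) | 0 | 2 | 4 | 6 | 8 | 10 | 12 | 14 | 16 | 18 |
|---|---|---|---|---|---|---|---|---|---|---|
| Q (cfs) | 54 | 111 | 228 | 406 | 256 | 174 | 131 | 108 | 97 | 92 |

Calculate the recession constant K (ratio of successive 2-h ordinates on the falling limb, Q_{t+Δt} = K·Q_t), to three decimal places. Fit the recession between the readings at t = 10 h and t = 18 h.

K ≈ 0.853

Using the recession-limb readings at t = 10 h and t = 18 h: Q falls from 174 to 92 cfs over 4 intervals.
K = (Q₂/Q₁)^(1/4) = (92/174)^(1/4) = 0.853.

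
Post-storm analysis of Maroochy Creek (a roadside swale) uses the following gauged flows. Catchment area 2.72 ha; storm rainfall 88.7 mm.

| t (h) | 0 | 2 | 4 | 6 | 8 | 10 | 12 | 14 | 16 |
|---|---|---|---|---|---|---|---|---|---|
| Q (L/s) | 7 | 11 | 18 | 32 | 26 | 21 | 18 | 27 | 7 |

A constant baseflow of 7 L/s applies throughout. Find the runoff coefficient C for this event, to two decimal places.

ΣQ_DR = 104.0 L/s; V = ΣQ_DR·Δt = 7.488 × 10^5 L.
Runoff depth d = V / A = 27.53 mm.
C = d / P = 27.53 / 88.7 = 0.31.

C ≈ 0.31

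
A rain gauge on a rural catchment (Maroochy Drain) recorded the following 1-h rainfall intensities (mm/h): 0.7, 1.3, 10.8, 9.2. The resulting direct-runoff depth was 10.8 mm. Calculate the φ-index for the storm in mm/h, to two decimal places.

φ ≈ 4.60 mm/h

Only the 2 blocks with intensity above φ contribute runoff: 10.8, 9.2 mm/h.
Σ(I−φ)·Δt = d  ⇒  (10.8+9.2 − 2φ)·1 = 10.8
φ = (20.00 − 10.8/1) / 2 = 4.60 mm/h.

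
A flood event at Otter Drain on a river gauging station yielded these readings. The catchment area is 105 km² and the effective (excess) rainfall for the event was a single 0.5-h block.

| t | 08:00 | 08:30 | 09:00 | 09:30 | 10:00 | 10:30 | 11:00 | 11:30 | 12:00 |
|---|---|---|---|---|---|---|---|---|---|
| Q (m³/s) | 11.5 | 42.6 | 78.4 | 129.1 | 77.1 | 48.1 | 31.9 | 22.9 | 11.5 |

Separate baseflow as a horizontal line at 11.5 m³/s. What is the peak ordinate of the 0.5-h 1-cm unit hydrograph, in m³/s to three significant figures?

Direct runoff: 0.0, 31.1, 66.9, 117.6, 65.6, 36.6, 20.4, 11.4, 0.0 m³/s; ΣQ_DR = 349.6 m³/s, peak = 117.6 m³/s.
Runoff depth d = ΣQ_DR·Δt / A = 349.6 × 1800 / (105 km²) = 5.993 mm.
The 1-cm UH is the DRH scaled by (10 mm)/d, so U_p = 117.6 × 10/5.993 = 196 m³/s.

U_p ≈ 196 m³/s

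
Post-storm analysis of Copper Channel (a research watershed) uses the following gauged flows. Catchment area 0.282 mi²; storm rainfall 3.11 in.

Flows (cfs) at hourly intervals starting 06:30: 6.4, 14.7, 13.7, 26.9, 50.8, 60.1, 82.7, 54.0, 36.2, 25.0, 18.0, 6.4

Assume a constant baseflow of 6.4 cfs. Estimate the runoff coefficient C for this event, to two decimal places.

C ≈ 0.56

ΣQ_DR = 318.1 cfs; V = ΣQ_DR·Δt = 1.145 × 10^6 ft³.
Runoff depth d = V / A = 1.748 in.
C = d / P = 1.748 / 3.11 = 0.56.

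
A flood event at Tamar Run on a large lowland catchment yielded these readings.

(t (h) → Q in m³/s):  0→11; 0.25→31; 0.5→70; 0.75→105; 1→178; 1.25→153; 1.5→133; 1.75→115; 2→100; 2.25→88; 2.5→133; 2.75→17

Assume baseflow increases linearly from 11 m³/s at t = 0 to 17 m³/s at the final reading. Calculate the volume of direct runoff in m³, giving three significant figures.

V ≈ 8.69 × 10^5 m³

Direct-runoff ordinates (Q − Q_b): 0.00, 19.45, 57.91, 92.36, 164.82, 139.27, 118.73, 100.18, 84.64, 72.09, 116.55, 0.00 m³/s.
ΣQ_DR = 966.0 m³/s.
With Δt = 0.25 h = 900 s, V = ΣQ_DR · Δt = 966.0 × 900 = 8.69 × 10^5 m³.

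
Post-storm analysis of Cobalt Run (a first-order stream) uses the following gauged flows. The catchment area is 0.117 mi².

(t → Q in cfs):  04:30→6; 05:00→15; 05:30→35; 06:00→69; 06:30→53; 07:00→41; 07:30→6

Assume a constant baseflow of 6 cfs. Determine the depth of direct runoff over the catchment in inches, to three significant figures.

d ≈ 1.21 in

Direct runoff: 0.0, 9.0, 29.0, 63.0, 47.0, 35.0, 0.0 cfs; ΣQ_DR = 183.0 cfs.
V = ΣQ_DR · Δt = 183.0 × 1800 s = 3.294 × 10^5 ft³.
Over A = 0.117 mi², depth = V / A = 1.21 in.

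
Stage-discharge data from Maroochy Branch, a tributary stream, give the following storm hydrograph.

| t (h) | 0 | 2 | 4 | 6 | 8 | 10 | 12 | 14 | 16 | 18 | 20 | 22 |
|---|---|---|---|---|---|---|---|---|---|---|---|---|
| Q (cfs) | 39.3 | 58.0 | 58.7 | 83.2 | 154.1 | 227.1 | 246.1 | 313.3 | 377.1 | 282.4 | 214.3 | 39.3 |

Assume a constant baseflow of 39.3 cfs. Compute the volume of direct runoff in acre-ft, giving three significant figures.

Direct-runoff ordinates (Q − Q_b): 0.0, 18.7, 19.4, 43.9, 114.8, 187.8, 206.8, 274.0, 337.8, 243.1, 175.0, 0.0 cfs.
ΣQ_DR = 1621 cfs.
With Δt = 2 h = 7200 s, V = ΣQ_DR · Δt = 1621 × 7200 = 1.17 × 10^7 ft³ = 268 acre-ft.

V ≈ 268 acre-ft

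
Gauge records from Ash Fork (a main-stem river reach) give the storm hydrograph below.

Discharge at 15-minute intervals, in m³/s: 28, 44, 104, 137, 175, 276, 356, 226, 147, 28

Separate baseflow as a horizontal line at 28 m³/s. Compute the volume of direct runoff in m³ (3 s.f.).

Direct-runoff ordinates (Q − Q_b): 0.0, 16.0, 76.0, 109.0, 147.0, 248.0, 328.0, 198.0, 119.0, 0.0 m³/s.
ΣQ_DR = 1241 m³/s.
With Δt = 0.25 h = 900 s, V = ΣQ_DR · Δt = 1241 × 900 = 1.12 × 10^6 m³.

V ≈ 1.12 × 10^6 m³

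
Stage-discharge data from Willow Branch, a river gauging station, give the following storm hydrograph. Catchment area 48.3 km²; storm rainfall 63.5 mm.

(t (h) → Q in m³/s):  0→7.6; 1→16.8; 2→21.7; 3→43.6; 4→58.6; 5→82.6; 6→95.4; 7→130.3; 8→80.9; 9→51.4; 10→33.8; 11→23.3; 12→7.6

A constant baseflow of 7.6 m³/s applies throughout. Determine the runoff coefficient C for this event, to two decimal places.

C ≈ 0.65

ΣQ_DR = 554.8 m³/s; V = ΣQ_DR·Δt = 1.997 × 10^6 m³.
Runoff depth d = V / A = 41.35 mm.
C = d / P = 41.35 / 63.5 = 0.65.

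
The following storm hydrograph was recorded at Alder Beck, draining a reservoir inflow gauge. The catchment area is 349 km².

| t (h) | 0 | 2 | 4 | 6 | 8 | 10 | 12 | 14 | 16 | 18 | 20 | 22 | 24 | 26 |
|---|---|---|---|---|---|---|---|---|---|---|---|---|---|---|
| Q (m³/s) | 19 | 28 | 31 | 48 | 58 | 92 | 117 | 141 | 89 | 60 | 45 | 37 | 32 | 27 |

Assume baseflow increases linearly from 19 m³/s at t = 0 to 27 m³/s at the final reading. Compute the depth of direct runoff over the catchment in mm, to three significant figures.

d ≈ 10.4 mm

Direct runoff: 0.00, 8.38, 10.77, 27.15, 36.54, 69.92, 94.31, 117.69, 65.08, 35.46, 19.85, 11.23, 5.62, 0.00 m³/s; ΣQ_DR = 502.0 m³/s.
V = ΣQ_DR · Δt = 502.0 × 7200 s = 3.614 × 10^6 m³.
Over A = 349 km², depth = V / A = 10.4 mm.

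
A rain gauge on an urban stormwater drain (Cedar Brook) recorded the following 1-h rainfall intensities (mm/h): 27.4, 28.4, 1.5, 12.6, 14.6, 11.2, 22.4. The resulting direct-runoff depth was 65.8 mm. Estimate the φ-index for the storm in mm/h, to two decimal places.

φ ≈ 8.47 mm/h

Only the 6 blocks with intensity above φ contribute runoff: 27.4, 28.4, 12.6, 14.6, 11.2, 22.4 mm/h.
Σ(I−φ)·Δt = d  ⇒  (27.4+28.4+12.6+14.6+11.2+22.4 − 6φ)·1 = 65.8
φ = (116.6 − 65.8/1) / 6 = 8.47 mm/h.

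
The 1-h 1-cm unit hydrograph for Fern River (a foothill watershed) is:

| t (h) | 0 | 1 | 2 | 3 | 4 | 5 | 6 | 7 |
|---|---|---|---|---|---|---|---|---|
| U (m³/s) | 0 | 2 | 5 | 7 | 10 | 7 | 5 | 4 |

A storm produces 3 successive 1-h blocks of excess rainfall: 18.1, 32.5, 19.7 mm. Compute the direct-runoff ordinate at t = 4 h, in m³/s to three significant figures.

Q ≈ 50.7 m³/s

By discrete convolution, Q_j = Σ (P_i / 10 mm) · U_{j−i}.
At t = 4 h (j=4): Q = (18.1/10)·10 + (32.5/10)·7 + (19.7/10)·5 = 50.7 m³/s.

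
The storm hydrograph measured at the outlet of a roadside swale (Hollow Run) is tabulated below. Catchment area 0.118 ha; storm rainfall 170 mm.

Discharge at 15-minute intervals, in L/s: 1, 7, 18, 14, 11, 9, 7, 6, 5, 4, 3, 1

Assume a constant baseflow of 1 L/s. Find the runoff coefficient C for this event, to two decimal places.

C ≈ 0.33

ΣQ_DR = 74.00 L/s; V = ΣQ_DR·Δt = 66600 L.
Runoff depth d = V / A = 56.44 mm.
C = d / P = 56.44 / 170 = 0.33.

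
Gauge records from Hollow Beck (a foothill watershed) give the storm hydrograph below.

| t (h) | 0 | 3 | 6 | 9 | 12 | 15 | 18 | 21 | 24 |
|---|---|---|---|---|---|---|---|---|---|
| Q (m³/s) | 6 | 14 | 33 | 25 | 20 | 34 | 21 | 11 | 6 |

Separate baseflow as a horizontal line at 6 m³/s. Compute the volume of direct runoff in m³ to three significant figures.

Direct-runoff ordinates (Q − Q_b): 0.0, 8.0, 27.0, 19.0, 14.0, 28.0, 15.0, 5.0, 0.0 m³/s.
ΣQ_DR = 116.0 m³/s.
With Δt = 3 h = 10800 s, V = ΣQ_DR · Δt = 116.0 × 10800 = 1.25 × 10^6 m³.

V ≈ 1.25 × 10^6 m³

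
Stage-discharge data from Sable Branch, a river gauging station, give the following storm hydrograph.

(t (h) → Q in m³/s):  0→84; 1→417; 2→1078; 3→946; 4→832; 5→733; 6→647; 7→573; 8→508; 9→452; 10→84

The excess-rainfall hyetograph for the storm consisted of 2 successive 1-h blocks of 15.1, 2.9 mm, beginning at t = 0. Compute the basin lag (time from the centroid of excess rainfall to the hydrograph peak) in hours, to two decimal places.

t_L ≈ 1.34 h

Centroid of excess rainfall: t_c = Σ P_i·t̄_i / ΣP_i = 0.6611 h (block centres at 0.5, 1.5 h).
Hydrograph peak occurs at t = 2 h, so basin lag t_L = 2 − 0.6611 = 1.34 h.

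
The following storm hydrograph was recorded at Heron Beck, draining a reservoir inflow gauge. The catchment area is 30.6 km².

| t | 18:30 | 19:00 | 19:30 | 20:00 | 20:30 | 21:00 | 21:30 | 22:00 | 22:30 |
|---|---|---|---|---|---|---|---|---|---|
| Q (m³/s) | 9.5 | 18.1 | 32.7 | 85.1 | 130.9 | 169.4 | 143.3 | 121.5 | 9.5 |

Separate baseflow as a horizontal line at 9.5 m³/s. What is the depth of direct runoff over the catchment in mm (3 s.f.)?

Direct runoff: 0.0, 8.6, 23.2, 75.6, 121.4, 159.9, 133.8, 112.0, 0.0 m³/s; ΣQ_DR = 634.5 m³/s.
V = ΣQ_DR · Δt = 634.5 × 1800 s = 1.142 × 10^6 m³.
Over A = 30.6 km², depth = V / A = 37.3 mm.

d ≈ 37.3 mm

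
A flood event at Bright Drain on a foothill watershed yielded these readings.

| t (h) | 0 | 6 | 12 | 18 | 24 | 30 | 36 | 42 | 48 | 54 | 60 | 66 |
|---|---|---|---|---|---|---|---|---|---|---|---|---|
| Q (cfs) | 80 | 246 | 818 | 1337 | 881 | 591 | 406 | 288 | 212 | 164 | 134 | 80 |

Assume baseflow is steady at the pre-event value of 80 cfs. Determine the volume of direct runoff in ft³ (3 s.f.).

V ≈ 9.24 × 10^7 ft³

Direct-runoff ordinates (Q − Q_b): 0.0, 166.0, 738.0, 1257.0, 801.0, 511.0, 326.0, 208.0, 132.0, 84.0, 54.0, 0.0 cfs.
ΣQ_DR = 4277 cfs.
With Δt = 6 h = 21600 s, V = ΣQ_DR · Δt = 4277 × 21600 = 9.24 × 10^7 ft³.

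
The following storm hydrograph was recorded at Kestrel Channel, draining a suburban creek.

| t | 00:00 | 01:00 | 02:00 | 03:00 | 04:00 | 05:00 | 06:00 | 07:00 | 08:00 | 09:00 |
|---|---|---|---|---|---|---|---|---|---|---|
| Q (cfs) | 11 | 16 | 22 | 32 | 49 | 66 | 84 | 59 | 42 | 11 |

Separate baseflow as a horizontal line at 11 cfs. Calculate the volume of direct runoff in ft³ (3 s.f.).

V ≈ 1.02 × 10^6 ft³

Direct-runoff ordinates (Q − Q_b): 0.0, 5.0, 11.0, 21.0, 38.0, 55.0, 73.0, 48.0, 31.0, 0.0 cfs.
ΣQ_DR = 282.0 cfs.
With Δt = 1 h = 3600 s, V = ΣQ_DR · Δt = 282.0 × 3600 = 1.02 × 10^6 ft³.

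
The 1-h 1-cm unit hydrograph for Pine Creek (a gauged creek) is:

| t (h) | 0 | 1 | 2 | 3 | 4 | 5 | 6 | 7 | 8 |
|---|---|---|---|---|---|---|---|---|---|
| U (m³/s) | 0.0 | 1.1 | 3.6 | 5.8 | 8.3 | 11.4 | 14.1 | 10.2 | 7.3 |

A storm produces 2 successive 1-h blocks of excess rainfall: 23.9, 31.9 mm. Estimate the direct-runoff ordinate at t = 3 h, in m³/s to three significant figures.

By discrete convolution, Q_j = Σ (P_i / 10 mm) · U_{j−i}.
At t = 3 h (j=3): Q = (23.9/10)·5.8 + (31.9/10)·3.6 = 25.3 m³/s.

Q ≈ 25.3 m³/s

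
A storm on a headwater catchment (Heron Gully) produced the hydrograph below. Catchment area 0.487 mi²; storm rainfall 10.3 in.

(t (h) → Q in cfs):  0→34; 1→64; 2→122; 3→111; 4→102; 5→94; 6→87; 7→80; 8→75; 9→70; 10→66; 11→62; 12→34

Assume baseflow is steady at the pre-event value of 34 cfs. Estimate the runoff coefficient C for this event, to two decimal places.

ΣQ_DR = 559.0 cfs; V = ΣQ_DR·Δt = 2.012 × 10^6 ft³.
Runoff depth d = V / A = 1.779 in.
C = d / P = 1.779 / 10.3 = 0.17.

C ≈ 0.17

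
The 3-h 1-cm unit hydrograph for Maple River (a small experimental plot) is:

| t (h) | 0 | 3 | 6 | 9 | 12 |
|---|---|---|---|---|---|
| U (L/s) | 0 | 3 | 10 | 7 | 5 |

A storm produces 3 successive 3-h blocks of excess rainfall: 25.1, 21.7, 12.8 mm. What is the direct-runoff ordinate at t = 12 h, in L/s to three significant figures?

Q ≈ 40.5 L/s

By discrete convolution, Q_j = Σ (P_i / 10 mm) · U_{j−i}.
At t = 12 h (j=4): Q = (25.1/10)·5 + (21.7/10)·7 + (12.8/10)·10 = 40.5 L/s.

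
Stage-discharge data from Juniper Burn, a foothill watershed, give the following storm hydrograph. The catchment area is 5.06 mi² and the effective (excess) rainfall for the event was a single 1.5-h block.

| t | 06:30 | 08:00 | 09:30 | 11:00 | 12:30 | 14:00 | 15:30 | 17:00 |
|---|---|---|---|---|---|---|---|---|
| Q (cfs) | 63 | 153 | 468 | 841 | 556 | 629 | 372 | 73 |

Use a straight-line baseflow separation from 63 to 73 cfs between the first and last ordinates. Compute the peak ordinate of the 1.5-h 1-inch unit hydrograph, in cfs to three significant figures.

Direct runoff: 0.00, 88.57, 402.14, 773.71, 487.29, 558.86, 300.43, 0.00 cfs; ΣQ_DR = 2611 cfs, peak = 773.71 cfs.
Runoff depth d = ΣQ_DR·Δt / A = 2611 × 5400 / (5.06 mi²) = 1.199 in.
The 1-inch UH is the DRH scaled by (1 in)/d, so U_p = 773.71 × 1/1.199 = 645 cfs.

U_p ≈ 645 cfs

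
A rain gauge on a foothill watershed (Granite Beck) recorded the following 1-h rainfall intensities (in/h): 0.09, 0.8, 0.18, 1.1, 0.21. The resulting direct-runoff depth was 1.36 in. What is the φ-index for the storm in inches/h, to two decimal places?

φ ≈ 0.27 in/h

Only the 2 blocks with intensity above φ contribute runoff: 0.8, 1.1 in/h.
Σ(I−φ)·Δt = d  ⇒  (0.8+1.1 − 2φ)·1 = 1.36
φ = (1.900 − 1.36/1) / 2 = 0.27 in/h.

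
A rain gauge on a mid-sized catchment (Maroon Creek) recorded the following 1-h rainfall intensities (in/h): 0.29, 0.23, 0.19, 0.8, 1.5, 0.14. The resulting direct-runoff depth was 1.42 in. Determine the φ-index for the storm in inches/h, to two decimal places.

Only the 2 blocks with intensity above φ contribute runoff: 0.8, 1.5 in/h.
Σ(I−φ)·Δt = d  ⇒  (0.8+1.5 − 2φ)·1 = 1.42
φ = (2.300 − 1.42/1) / 2 = 0.44 in/h.

φ ≈ 0.44 in/h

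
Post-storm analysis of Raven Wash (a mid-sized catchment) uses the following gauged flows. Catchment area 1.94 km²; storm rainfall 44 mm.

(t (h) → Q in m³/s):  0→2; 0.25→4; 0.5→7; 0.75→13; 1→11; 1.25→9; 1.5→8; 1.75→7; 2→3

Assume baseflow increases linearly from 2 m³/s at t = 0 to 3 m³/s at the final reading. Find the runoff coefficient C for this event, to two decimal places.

C ≈ 0.44

ΣQ_DR = 41.50 m³/s; V = ΣQ_DR·Δt = 37350 m³.
Runoff depth d = V / A = 19.25 mm.
C = d / P = 19.25 / 44 = 0.44.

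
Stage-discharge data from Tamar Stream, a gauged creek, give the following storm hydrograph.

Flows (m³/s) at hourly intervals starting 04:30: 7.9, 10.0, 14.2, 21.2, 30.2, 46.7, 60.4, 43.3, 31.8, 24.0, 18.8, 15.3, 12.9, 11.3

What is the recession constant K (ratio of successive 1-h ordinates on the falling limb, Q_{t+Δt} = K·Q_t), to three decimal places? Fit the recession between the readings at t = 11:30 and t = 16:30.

Using the recession-limb readings at t = 11:30 and t = 16:30: Q falls from 43.3 to 12.9 m³/s over 5 intervals.
K = (Q₂/Q₁)^(1/5) = (12.9/43.3)^(1/5) = 0.785.

K ≈ 0.785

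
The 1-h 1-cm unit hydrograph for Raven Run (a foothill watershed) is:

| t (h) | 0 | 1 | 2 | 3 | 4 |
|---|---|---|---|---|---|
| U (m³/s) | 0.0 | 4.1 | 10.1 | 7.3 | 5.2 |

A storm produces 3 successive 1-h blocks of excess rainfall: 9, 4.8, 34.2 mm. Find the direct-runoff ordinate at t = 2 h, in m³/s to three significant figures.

By discrete convolution, Q_j = Σ (P_i / 10 mm) · U_{j−i}.
At t = 2 h (j=2): Q = (9/10)·10.1 + (4.8/10)·4.1 + (34.2/10)·0.0 = 11.1 m³/s.

Q ≈ 11.1 m³/s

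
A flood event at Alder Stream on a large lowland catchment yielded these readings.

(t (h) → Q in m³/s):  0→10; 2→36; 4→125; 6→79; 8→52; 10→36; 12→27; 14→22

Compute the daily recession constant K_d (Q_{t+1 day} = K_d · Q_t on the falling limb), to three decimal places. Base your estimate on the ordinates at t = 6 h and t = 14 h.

K_d ≈ 0.022

Between t = 6 h and t = 14 h the flow falls from 79 to 22 m³/s over 4×2 h = 8 h.
Per-interval ratio K = (22/79)^(1/4) = 0.7264; K_d = K^(24/2) = 0.022.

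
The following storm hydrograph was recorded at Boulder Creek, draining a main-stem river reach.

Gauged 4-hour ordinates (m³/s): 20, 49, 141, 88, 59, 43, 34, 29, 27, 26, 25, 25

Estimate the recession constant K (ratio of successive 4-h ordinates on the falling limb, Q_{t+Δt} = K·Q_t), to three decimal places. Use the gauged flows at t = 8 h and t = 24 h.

K ≈ 0.701

Using the recession-limb readings at t = 8 h and t = 24 h: Q falls from 141 to 34 m³/s over 4 intervals.
K = (Q₂/Q₁)^(1/4) = (34/141)^(1/4) = 0.701.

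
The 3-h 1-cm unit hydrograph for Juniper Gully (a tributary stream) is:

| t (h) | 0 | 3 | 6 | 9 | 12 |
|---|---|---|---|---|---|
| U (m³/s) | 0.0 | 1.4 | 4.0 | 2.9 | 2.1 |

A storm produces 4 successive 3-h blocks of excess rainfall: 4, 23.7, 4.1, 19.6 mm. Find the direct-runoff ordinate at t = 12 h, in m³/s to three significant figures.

By discrete convolution, Q_j = Σ (P_i / 10 mm) · U_{j−i}.
At t = 12 h (j=4): Q = (4/10)·2.1 + (23.7/10)·2.9 + (4.1/10)·4.0 + (19.6/10)·1.4 = 12.1 m³/s.

Q ≈ 12.1 m³/s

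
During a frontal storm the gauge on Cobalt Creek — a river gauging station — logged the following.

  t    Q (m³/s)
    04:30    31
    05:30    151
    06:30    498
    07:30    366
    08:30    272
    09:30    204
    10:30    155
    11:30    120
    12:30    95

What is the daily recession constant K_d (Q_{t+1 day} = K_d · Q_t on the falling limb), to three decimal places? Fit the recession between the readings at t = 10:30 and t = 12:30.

K_d ≈ 0.003

Between t = 10:30 and t = 12:30 the flow falls from 155 to 95 m³/s over 2×1 h = 2 h.
Per-interval ratio K = (95/155)^(1/2) = 0.7829; K_d = K^(24/1) = 0.003.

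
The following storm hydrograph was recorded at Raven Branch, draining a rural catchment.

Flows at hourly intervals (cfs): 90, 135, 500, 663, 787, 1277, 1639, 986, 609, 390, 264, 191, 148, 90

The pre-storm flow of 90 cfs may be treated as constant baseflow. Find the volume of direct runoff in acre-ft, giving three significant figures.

V ≈ 538 acre-ft

Direct-runoff ordinates (Q − Q_b): 0.0, 45.0, 410.0, 573.0, 697.0, 1187.0, 1549.0, 896.0, 519.0, 300.0, 174.0, 101.0, 58.0, 0.0 cfs.
ΣQ_DR = 6509 cfs.
With Δt = 1 h = 3600 s, V = ΣQ_DR · Δt = 6509 × 3600 = 2.34 × 10^7 ft³ = 538 acre-ft.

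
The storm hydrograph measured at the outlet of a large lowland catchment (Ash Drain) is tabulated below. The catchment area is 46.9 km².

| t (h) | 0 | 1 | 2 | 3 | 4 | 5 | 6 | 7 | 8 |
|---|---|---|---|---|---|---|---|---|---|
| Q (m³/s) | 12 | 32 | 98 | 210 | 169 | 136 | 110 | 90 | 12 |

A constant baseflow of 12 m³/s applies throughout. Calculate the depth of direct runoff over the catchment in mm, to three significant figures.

d ≈ 58.4 mm

Direct runoff: 0.0, 20.0, 86.0, 198.0, 157.0, 124.0, 98.0, 78.0, 0.0 m³/s; ΣQ_DR = 761.0 m³/s.
V = ΣQ_DR · Δt = 761.0 × 3600 s = 2.740 × 10^6 m³.
Over A = 46.9 km², depth = V / A = 58.4 mm.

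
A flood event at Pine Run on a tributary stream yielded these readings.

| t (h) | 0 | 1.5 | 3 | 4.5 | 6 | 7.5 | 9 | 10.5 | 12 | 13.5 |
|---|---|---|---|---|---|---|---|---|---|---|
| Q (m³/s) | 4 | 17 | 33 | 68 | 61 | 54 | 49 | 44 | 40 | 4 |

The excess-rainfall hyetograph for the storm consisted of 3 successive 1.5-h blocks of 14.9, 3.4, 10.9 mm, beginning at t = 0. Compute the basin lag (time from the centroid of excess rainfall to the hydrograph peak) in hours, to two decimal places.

t_L ≈ 2.46 h

Centroid of excess rainfall: t_c = Σ P_i·t̄_i / ΣP_i = 2.0445 h (block centres at 0.75, 2.25, 3.75 h).
Hydrograph peak occurs at t = 4.5 h, so basin lag t_L = 4.5 − 2.0445 = 2.46 h.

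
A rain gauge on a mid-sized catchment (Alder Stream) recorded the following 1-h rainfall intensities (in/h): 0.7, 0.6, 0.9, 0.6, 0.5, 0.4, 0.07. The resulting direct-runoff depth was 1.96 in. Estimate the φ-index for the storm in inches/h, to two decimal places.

Only the 6 blocks with intensity above φ contribute runoff: 0.7, 0.6, 0.9, 0.6, 0.5, 0.4 in/h.
Σ(I−φ)·Δt = d  ⇒  (0.7+0.6+0.9+0.6+0.5+0.4 − 6φ)·1 = 1.96
φ = (3.700 − 1.96/1) / 6 = 0.29 in/h.

φ ≈ 0.29 in/h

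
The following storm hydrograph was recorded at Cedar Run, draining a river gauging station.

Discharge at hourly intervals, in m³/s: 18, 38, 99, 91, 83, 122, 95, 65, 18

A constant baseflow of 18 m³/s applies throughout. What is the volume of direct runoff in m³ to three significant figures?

Direct-runoff ordinates (Q − Q_b): 0.0, 20.0, 81.0, 73.0, 65.0, 104.0, 77.0, 47.0, 0.0 m³/s.
ΣQ_DR = 467.0 m³/s.
With Δt = 1 h = 3600 s, V = ΣQ_DR · Δt = 467.0 × 3600 = 1.68 × 10^6 m³.

V ≈ 1.68 × 10^6 m³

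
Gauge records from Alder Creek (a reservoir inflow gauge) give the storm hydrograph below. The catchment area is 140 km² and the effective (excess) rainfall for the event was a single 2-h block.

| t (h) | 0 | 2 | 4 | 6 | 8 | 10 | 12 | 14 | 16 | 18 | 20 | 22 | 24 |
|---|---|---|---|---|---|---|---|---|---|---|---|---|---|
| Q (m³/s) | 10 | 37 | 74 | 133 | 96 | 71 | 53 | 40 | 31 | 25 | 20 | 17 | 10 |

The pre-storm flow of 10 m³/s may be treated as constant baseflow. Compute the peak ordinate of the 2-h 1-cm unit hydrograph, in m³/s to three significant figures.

U_p ≈ 49.1 m³/s

Direct runoff: 0.0, 27.0, 64.0, 123.0, 86.0, 61.0, 43.0, 30.0, 21.0, 15.0, 10.0, 7.0, 0.0 m³/s; ΣQ_DR = 487.0 m³/s, peak = 123.0 m³/s.
Runoff depth d = ΣQ_DR·Δt / A = 487.0 × 7200 / (140 km²) = 25.05 mm.
The 1-cm UH is the DRH scaled by (10 mm)/d, so U_p = 123.0 × 10/25.05 = 49.1 m³/s.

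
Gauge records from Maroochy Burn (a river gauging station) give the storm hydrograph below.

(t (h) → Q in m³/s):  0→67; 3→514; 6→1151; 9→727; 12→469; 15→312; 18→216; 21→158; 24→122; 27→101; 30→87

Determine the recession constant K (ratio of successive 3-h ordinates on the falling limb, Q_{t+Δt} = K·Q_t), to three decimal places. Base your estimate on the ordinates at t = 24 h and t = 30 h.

K ≈ 0.844

Using the recession-limb readings at t = 24 h and t = 30 h: Q falls from 122 to 87 m³/s over 2 intervals.
K = (Q₂/Q₁)^(1/2) = (87/122)^(1/2) = 0.844.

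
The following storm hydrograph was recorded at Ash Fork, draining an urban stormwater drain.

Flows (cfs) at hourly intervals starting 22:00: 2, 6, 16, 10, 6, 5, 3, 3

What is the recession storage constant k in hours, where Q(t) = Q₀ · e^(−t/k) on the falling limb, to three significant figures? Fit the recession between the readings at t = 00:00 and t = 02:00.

On the falling limb, Q drops from 16 to 6 cfs between t = 00:00 and t = 02:00 (Δt = 2 h).
k = −Δt / ln(Q₂/Q₁) = −2 / ln(6/16) = 2.04 h.

k ≈ 2.04 h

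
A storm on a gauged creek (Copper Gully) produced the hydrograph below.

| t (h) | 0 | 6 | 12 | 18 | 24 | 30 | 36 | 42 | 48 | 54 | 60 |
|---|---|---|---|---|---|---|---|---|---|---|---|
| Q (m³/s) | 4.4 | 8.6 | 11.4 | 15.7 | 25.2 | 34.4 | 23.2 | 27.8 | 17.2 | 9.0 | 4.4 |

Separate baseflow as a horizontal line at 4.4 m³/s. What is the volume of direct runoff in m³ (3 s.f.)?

Direct-runoff ordinates (Q − Q_b): 0.0, 4.2, 7.0, 11.3, 20.8, 30.0, 18.8, 23.4, 12.8, 4.6, 0.0 m³/s.
ΣQ_DR = 132.9 m³/s.
With Δt = 6 h = 21600 s, V = ΣQ_DR · Δt = 132.9 × 21600 = 2.87 × 10^6 m³.

V ≈ 2.87 × 10^6 m³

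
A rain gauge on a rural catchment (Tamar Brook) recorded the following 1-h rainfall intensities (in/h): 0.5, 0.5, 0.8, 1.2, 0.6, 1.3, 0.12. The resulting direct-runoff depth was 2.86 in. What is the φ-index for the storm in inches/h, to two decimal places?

Only the 6 blocks with intensity above φ contribute runoff: 0.5, 0.5, 0.8, 1.2, 0.6, 1.3 in/h.
Σ(I−φ)·Δt = d  ⇒  (0.5+0.5+0.8+1.2+0.6+1.3 − 6φ)·1 = 2.86
φ = (4.900 − 2.86/1) / 6 = 0.34 in/h.

φ ≈ 0.34 in/h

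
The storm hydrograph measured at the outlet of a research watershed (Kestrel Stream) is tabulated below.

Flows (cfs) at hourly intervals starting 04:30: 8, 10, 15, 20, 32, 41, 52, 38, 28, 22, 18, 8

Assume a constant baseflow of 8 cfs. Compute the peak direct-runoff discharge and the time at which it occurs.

Q_p = 44.0 cfs at t = 10:30

Subtracting baseflow gives direct-runoff ordinates: 0.0, 2.0, 7.0, 12.0, 24.0, 33.0, 44.0, 30.0, 20.0, 14.0, 10.0, 0.0 cfs.
The maximum is 44.0 cfs, occurring at the reading for t = 10:30.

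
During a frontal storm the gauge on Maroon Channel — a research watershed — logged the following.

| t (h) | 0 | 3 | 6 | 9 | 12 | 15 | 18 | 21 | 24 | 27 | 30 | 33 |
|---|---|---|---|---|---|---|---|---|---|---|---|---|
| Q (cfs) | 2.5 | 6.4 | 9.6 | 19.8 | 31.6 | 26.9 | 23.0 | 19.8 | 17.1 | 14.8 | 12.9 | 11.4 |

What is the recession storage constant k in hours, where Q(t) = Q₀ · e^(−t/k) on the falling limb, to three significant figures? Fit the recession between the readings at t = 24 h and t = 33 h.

On the falling limb, Q drops from 17.1 to 11.4 cfs between t = 24 h and t = 33 h (Δt = 9 h).
k = −Δt / ln(Q₂/Q₁) = −9 / ln(11.4/17.1) = 22.2 h.

k ≈ 22.2 h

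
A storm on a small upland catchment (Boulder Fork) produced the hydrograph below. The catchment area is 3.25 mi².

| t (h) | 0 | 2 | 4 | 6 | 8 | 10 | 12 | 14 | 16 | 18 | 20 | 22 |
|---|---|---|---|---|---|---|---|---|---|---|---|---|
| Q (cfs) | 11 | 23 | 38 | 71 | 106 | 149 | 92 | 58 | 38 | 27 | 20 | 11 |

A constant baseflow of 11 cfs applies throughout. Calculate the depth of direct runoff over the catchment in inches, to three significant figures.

d ≈ 0.488 in

Direct runoff: 0.0, 12.0, 27.0, 60.0, 95.0, 138.0, 81.0, 47.0, 27.0, 16.0, 9.0, 0.0 cfs; ΣQ_DR = 512.0 cfs.
V = ΣQ_DR · Δt = 512.0 × 7200 s = 3.686 × 10^6 ft³.
Over A = 3.25 mi², depth = V / A = 0.488 in.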